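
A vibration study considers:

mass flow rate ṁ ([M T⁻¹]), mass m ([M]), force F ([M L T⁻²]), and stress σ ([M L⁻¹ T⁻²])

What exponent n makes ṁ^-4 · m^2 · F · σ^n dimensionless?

1

Balance the M exponent: (1)·n from σ, plus −4·(1) + 2·(1) + (1) = -1 from the rest, must sum to zero.
n − 1 = 0, so n = 1.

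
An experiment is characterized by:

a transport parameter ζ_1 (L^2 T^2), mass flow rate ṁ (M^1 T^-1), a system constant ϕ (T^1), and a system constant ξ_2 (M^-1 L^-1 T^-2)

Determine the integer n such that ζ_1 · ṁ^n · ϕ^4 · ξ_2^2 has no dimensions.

Balance the M exponent: (1)·n from ṁ, plus (0) + 4·(0) + 2·(-1) = -2 from the rest, must sum to zero.
n − 2 = 0, so n = 2.

2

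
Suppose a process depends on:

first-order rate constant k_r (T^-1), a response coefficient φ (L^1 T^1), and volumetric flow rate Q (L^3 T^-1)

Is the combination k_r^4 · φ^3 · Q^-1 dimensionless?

Sum the exponent of each base dimension across the product:
  M: 4·[k_r]_M + 3·[φ]_M − [Q]_M = 4·(0) + 3·(0) − (0) = 0
  L: 4·[k_r]_L + 3·[φ]_L − [Q]_L = 4·(0) + 3·(1) − (3) = 0
  T: 4·[k_r]_T + 3·[φ]_T − [Q]_T = 4·(-1) + 3·(1) − (-1) = 0
All base exponents vanish — dimensionless.

yes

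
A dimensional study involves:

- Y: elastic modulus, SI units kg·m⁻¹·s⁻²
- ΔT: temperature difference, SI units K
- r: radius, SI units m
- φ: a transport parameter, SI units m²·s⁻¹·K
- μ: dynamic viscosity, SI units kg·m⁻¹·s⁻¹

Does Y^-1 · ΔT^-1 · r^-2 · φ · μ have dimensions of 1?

yes

Sum the exponent of each base dimension across the product:
  M: −[Y]_M − [ΔT]_M − 2·[r]_M + [φ]_M + [μ]_M = −(1) − (0) − 2·(0) + (0) + (1) = 0
  L: −[Y]_L − [ΔT]_L − 2·[r]_L + [φ]_L + [μ]_L = −(-1) − (0) − 2·(1) + (2) + (-1) = 0
  T: −[Y]_T − [ΔT]_T − 2·[r]_T + [φ]_T + [μ]_T = −(-2) − (0) − 2·(0) + (-1) + (-1) = 0
  Θ: −[Y]_Θ − [ΔT]_Θ − 2·[r]_Θ + [φ]_Θ + [μ]_Θ = −(0) − (1) − 2·(0) + (1) + (0) = 0
All base exponents vanish — dimensionless.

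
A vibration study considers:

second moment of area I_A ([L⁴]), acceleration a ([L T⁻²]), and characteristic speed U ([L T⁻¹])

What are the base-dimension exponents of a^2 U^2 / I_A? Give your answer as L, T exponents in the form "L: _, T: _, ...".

L: 0, T: -6

Collect each base-dimension exponent across the product:
  L: −(4) + 2·(1) + 2·(1) = 0
  T: −(0) + 2·(-2) + 2·(-1) = -6
So the dimensions are [T⁻⁶].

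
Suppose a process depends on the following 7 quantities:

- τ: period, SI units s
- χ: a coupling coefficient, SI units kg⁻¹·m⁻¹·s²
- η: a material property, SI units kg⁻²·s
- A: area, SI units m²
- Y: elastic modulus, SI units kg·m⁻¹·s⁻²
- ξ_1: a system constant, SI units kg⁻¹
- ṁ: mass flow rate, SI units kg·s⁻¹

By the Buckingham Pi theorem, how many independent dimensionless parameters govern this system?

There are 7 variables and 3 base dimensions (M, L, T).
The dimension matrix has rank 3.
Independent dimensionless groups: 7 − 3 = 4.

4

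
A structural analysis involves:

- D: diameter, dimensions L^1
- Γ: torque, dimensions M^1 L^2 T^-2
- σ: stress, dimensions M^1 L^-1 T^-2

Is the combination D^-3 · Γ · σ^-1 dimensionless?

yes

Sum the exponent of each base dimension across the product:
  M: −3·[D]_M + [Γ]_M − [σ]_M = −3·(0) + (1) − (1) = 0
  L: −3·[D]_L + [Γ]_L − [σ]_L = −3·(1) + (2) − (-1) = 0
  T: −3·[D]_T + [Γ]_T − [σ]_T = −3·(0) + (-2) − (-2) = 0
All base exponents vanish — dimensionless.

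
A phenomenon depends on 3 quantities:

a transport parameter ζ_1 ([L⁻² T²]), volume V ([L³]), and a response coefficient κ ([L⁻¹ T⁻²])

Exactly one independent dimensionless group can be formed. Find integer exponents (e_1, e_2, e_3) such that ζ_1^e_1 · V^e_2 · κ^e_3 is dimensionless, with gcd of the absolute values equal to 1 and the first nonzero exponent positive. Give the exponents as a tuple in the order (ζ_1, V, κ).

L: e_1·(-2) + e_2·(3) + e_3·(-1) = 0
T: e_1·(2) + e_2·(0) + e_3·(-2) = 0
Solving this homogeneous linear system for the smallest-integer solution (first nonzero entry positive) gives (1, 1, 1).

(1, 1, 1)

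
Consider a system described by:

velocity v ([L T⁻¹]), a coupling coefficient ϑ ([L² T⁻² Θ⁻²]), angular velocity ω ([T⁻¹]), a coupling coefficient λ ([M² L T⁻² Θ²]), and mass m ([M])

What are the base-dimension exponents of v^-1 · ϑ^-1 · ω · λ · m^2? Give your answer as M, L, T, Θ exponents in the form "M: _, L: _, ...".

Collect each base-dimension exponent across the product:
  M: −(0) − (0) + (0) + (2) + 2·(1) = 4
  L: −(1) − (2) + (0) + (1) + 2·(0) = -2
  T: −(-1) − (-2) + (-1) + (-2) + 2·(0) = 0
  Θ: −(0) − (-2) + (0) + (2) + 2·(0) = 4
So the dimensions are [M⁴ L⁻² Θ⁴].

M: 4, L: -2, T: 0, Θ: 4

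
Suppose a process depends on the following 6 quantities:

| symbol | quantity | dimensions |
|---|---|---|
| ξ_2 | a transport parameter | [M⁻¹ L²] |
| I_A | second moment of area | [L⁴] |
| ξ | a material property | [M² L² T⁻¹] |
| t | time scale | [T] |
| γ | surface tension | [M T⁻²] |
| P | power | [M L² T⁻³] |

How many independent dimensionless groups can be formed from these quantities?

There are 6 variables and 3 base dimensions (M, L, T).
The dimension matrix has rank 3.
Independent dimensionless groups: 6 − 3 = 3.

3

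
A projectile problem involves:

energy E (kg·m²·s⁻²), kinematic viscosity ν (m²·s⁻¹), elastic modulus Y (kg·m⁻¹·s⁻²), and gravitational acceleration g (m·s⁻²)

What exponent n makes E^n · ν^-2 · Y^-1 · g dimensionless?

Balance the M exponent: (1)·n from E, plus −2·(0) − (1) + (0) = -1 from the rest, must sum to zero.
n − 1 = 0, so n = 1.

1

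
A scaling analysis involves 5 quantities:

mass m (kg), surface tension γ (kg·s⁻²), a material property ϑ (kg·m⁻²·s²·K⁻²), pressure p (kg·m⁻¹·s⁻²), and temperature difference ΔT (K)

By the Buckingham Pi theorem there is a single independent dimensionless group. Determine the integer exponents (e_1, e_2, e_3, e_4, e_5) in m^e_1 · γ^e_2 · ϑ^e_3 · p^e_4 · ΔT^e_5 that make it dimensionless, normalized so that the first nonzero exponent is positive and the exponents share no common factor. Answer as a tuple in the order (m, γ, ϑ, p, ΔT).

(2, -3, -1, 2, -2)

M: e_1·(1) + e_2·(1) + e_3·(1) + e_4·(1) + e_5·(0) = 0
L: e_1·(0) + e_2·(0) + e_3·(-2) + e_4·(-1) + e_5·(0) = 0
T: e_1·(0) + e_2·(-2) + e_3·(2) + e_4·(-2) + e_5·(0) = 0
Θ: e_1·(0) + e_2·(0) + e_3·(-2) + e_4·(0) + e_5·(1) = 0
Solving this homogeneous linear system for the smallest-integer solution (first nonzero entry positive) gives (2, -3, -1, 2, -2).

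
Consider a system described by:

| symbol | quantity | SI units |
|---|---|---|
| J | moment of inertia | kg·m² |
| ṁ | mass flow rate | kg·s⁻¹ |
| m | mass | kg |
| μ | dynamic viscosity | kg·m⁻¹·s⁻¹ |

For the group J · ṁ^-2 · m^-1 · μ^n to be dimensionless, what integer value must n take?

2

Balance the M exponent: (1)·n from μ, plus (1) − 2·(1) − (1) = -2 from the rest, must sum to zero.
n − 2 = 0, so n = 2.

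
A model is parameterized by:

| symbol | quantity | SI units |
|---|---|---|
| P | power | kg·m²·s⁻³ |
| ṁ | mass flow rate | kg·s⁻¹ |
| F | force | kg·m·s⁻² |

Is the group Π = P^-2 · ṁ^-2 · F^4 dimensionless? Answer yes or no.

yes

Sum the exponent of each base dimension across the product:
  M: −2·[P]_M − 2·[ṁ]_M + 4·[F]_M = −2·(1) − 2·(1) + 4·(1) = 0
  L: −2·[P]_L − 2·[ṁ]_L + 4·[F]_L = −2·(2) − 2·(0) + 4·(1) = 0
  T: −2·[P]_T − 2·[ṁ]_T + 4·[F]_T = −2·(-3) − 2·(-1) + 4·(-2) = 0
All base exponents vanish — dimensionless.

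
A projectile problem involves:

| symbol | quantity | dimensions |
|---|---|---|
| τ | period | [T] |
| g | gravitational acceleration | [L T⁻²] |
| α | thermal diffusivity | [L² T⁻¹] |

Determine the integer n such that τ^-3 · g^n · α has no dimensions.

-2

Balance the L exponent: (1)·n from g, plus −3·(0) + (2) = 2 from the rest, must sum to zero.
n + 2 = 0, so n = -2.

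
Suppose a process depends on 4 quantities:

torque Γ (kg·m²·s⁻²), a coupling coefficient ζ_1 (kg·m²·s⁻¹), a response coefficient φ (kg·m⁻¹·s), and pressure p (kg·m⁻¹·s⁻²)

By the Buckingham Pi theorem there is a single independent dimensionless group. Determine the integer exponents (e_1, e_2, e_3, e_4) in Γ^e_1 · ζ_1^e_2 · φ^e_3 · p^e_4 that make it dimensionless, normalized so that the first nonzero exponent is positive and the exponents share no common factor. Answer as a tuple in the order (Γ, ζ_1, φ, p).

M: e_1·(1) + e_2·(1) + e_3·(1) + e_4·(1) = 0
L: e_1·(2) + e_2·(2) + e_3·(-1) + e_4·(-1) = 0
T: e_1·(-2) + e_2·(-1) + e_3·(1) + e_4·(-2) = 0
Solving this homogeneous linear system for the smallest-integer solution (first nonzero entry positive) gives (3, -3, 1, -1).

(3, -3, 1, -1)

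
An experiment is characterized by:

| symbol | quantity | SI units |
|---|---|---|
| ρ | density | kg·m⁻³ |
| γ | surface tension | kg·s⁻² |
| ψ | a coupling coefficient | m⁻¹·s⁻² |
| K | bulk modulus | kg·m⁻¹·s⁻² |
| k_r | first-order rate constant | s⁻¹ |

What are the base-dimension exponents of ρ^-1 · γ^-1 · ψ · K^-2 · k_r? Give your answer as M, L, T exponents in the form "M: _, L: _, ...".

Collect each base-dimension exponent across the product:
  M: −(1) − (1) + (0) − 2·(1) + (0) = -4
  L: −(-3) − (0) + (-1) − 2·(-1) + (0) = 4
  T: −(0) − (-2) + (-2) − 2·(-2) + (-1) = 3
So the dimensions are [M⁻⁴ L⁴ T³].

M: -4, L: 4, T: 3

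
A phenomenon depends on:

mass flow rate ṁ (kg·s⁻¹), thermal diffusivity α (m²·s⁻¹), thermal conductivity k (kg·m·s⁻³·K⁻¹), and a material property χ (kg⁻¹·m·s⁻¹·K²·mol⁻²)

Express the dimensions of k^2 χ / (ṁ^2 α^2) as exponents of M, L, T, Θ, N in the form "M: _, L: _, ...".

Collect each base-dimension exponent across the product:
  M: −2·(1) − 2·(0) + 2·(1) + (-1) = -1
  L: −2·(0) − 2·(2) + 2·(1) + (1) = -1
  T: −2·(-1) − 2·(-1) + 2·(-3) + (-1) = -3
  Θ: −2·(0) − 2·(0) + 2·(-1) + (2) = 0
  N: −2·(0) − 2·(0) + 2·(0) + (-2) = -2
So the dimensions are [M⁻¹ L⁻¹ T⁻³ N⁻²].

M: -1, L: -1, T: -3, Θ: 0, N: -2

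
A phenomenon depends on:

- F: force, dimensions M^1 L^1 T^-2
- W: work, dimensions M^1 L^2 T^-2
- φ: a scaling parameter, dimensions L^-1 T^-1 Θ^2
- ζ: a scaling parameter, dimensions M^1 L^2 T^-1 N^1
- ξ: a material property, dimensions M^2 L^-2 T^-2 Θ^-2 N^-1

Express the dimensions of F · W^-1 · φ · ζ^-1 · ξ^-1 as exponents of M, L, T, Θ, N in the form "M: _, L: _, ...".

M: -3, L: -2, T: 2, Θ: 4, N: 0

Collect each base-dimension exponent across the product:
  M: (1) − (1) + (0) − (1) − (2) = -3
  L: (1) − (2) + (-1) − (2) − (-2) = -2
  T: (-2) − (-2) + (-1) − (-1) − (-2) = 2
  Θ: (0) − (0) + (2) − (0) − (-2) = 4
  N: (0) − (0) + (0) − (1) − (-1) = 0
So the dimensions are [M⁻³ L⁻² T² Θ⁴].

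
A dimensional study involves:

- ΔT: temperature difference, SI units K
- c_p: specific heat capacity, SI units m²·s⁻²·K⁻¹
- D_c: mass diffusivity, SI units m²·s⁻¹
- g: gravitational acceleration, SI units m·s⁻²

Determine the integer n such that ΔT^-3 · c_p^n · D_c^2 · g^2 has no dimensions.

-3

Balance the L exponent: (2)·n from c_p, plus −3·(0) + 2·(2) + 2·(1) = 6 from the rest, must sum to zero.
2n + 6 = 0, so n = -3.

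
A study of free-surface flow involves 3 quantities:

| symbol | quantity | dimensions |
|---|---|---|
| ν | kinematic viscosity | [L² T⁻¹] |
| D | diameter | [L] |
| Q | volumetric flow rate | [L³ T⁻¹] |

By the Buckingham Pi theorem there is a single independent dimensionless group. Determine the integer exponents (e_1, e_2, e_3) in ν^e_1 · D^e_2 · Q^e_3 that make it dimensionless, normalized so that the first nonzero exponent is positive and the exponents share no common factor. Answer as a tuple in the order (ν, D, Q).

(1, 1, -1)

L: e_1·(2) + e_2·(1) + e_3·(3) = 0
T: e_1·(-1) + e_2·(0) + e_3·(-1) = 0
Solving this homogeneous linear system for the smallest-integer solution (first nonzero entry positive) gives (1, 1, -1).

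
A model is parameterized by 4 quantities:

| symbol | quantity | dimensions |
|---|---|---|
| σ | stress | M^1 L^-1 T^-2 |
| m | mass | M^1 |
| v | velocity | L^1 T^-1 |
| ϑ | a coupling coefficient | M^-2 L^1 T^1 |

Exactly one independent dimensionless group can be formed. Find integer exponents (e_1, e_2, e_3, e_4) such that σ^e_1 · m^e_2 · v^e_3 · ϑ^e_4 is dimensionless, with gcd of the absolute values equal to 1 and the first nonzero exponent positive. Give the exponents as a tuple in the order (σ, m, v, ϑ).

(2, 4, -1, 3)

M: e_1·(1) + e_2·(1) + e_3·(0) + e_4·(-2) = 0
L: e_1·(-1) + e_2·(0) + e_3·(1) + e_4·(1) = 0
T: e_1·(-2) + e_2·(0) + e_3·(-1) + e_4·(1) = 0
Solving this homogeneous linear system for the smallest-integer solution (first nonzero entry positive) gives (2, 4, -1, 3).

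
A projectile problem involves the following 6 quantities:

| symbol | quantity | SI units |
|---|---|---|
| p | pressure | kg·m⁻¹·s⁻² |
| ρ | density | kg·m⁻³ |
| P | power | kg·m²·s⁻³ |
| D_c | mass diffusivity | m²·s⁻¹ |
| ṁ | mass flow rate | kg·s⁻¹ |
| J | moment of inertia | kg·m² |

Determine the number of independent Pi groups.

There are 6 variables and 3 base dimensions (M, L, T).
The dimension matrix has rank 3.
Independent dimensionless groups: 6 − 3 = 3.

3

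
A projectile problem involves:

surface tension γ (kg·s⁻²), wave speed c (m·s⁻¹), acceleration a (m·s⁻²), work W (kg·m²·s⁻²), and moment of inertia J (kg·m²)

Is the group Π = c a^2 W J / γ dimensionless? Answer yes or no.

no

Sum the exponent of each base dimension across the product:
  M: −[γ]_M + [c]_M + 2·[a]_M + [W]_M + [J]_M = −(1) + (0) + 2·(0) + (1) + (1) = 1
  L: −[γ]_L + [c]_L + 2·[a]_L + [W]_L + [J]_L = −(0) + (1) + 2·(1) + (2) + (2) = 7
  T: −[γ]_T + [c]_T + 2·[a]_T + [W]_T + [J]_T = −(-2) + (-1) + 2·(-2) + (-2) + (0) = -5
Net dimensions [M L⁷ T⁻⁵] ≠ [1] — not dimensionless.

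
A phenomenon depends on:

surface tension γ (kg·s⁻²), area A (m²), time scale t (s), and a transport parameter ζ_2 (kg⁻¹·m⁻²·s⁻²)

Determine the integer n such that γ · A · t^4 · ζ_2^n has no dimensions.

Balance the M exponent: (-1)·n from ζ_2, plus (1) + (0) + 4·(0) = 1 from the rest, must sum to zero.
−n + 1 = 0, so n = 1.

1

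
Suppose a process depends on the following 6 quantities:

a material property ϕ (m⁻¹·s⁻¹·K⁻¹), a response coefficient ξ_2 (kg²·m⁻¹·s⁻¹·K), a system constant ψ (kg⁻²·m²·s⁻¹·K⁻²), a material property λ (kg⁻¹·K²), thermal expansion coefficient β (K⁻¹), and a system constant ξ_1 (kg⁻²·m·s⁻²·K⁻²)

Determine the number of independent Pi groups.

2

There are 6 variables and 4 base dimensions (M, L, T, Θ).
The dimension matrix has rank 4.
Independent dimensionless groups: 6 − 4 = 2.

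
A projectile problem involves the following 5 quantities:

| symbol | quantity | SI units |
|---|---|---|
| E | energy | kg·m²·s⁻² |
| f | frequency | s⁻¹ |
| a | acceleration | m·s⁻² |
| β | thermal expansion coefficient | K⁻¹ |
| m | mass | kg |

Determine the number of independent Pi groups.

1

There are 5 variables and 4 base dimensions (M, L, T, Θ).
The dimension matrix has rank 4.
Independent dimensionless groups: 5 − 4 = 1.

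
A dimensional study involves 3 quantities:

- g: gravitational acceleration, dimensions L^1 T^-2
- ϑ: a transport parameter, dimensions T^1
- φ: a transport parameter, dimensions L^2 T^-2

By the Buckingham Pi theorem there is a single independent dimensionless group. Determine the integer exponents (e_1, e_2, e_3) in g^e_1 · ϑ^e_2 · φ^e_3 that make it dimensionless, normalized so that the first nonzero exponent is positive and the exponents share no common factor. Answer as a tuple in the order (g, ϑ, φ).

L: e_1·(1) + e_2·(0) + e_3·(2) = 0
T: e_1·(-2) + e_2·(1) + e_3·(-2) = 0
Solving this homogeneous linear system for the smallest-integer solution (first nonzero entry positive) gives (2, 2, -1).

(2, 2, -1)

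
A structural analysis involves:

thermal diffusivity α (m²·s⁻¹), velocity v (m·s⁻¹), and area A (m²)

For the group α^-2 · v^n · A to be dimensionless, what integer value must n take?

2

Balance the L exponent: (1)·n from v, plus −2·(2) + (2) = -2 from the rest, must sum to zero.
n − 2 = 0, so n = 2.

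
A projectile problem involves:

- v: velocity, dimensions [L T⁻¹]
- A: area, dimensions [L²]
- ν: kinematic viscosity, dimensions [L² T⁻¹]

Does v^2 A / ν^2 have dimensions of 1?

Sum the exponent of each base dimension across the product:
  L: 2·[v]_L + [A]_L − 2·[ν]_L = 2·(1) + (2) − 2·(2) = 0
  T: 2·[v]_T + [A]_T − 2·[ν]_T = 2·(-1) + (0) − 2·(-1) = 0
All base exponents vanish — dimensionless.

yes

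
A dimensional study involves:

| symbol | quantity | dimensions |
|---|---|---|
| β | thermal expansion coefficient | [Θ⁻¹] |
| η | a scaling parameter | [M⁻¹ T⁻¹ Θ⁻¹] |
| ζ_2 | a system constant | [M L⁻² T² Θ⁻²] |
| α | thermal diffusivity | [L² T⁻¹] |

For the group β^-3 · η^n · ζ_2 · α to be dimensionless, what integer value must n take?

1

Balance the M exponent: (-1)·n from η, plus −3·(0) + (1) + (0) = 1 from the rest, must sum to zero.
−n + 1 = 0, so n = 1.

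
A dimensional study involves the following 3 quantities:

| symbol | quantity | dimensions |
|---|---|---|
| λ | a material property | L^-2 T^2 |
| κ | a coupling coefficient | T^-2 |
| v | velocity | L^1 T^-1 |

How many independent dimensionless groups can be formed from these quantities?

There are 3 variables and 2 base dimensions (L, T).
The dimension matrix has rank 2.
Independent dimensionless groups: 3 − 2 = 1.

1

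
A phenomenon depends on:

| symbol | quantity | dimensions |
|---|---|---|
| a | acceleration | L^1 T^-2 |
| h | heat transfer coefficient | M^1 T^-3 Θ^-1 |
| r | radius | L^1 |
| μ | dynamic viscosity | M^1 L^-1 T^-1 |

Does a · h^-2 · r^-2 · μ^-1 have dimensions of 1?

no

Sum the exponent of each base dimension across the product:
  M: [a]_M − 2·[h]_M − 2·[r]_M − [μ]_M = (0) − 2·(1) − 2·(0) − (1) = -3
  L: [a]_L − 2·[h]_L − 2·[r]_L − [μ]_L = (1) − 2·(0) − 2·(1) − (-1) = 0
  T: [a]_T − 2·[h]_T − 2·[r]_T − [μ]_T = (-2) − 2·(-3) − 2·(0) − (-1) = 5
  Θ: [a]_Θ − 2·[h]_Θ − 2·[r]_Θ − [μ]_Θ = (0) − 2·(-1) − 2·(0) − (0) = 2
Net dimensions [M⁻³ T⁵ Θ²] ≠ [1] — not dimensionless.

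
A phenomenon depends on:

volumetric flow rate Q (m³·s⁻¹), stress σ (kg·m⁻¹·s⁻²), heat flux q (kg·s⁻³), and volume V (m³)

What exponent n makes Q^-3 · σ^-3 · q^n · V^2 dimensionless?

Balance the M exponent: (1)·n from q, plus −3·(0) − 3·(1) + 2·(0) = -3 from the rest, must sum to zero.
n − 3 = 0, so n = 3.

3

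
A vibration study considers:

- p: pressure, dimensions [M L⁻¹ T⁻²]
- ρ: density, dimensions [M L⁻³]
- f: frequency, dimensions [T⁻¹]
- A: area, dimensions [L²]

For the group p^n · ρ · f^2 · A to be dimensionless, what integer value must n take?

Balance the M exponent: (1)·n from p, plus (1) + 2·(0) + (0) = 1 from the rest, must sum to zero.
n + 1 = 0, so n = -1.

-1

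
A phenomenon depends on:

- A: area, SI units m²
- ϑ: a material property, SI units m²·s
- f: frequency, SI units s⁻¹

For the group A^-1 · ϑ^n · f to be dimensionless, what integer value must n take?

Balance the L exponent: (2)·n from ϑ, plus −(2) + (0) = -2 from the rest, must sum to zero.
2n − 2 = 0, so n = 1.

1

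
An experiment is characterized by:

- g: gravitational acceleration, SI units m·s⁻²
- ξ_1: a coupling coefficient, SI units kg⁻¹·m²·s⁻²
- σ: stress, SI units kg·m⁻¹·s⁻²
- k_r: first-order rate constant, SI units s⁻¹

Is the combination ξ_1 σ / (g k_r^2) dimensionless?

yes

Sum the exponent of each base dimension across the product:
  M: −[g]_M + [ξ_1]_M + [σ]_M − 2·[k_r]_M = −(0) + (-1) + (1) − 2·(0) = 0
  L: −[g]_L + [ξ_1]_L + [σ]_L − 2·[k_r]_L = −(1) + (2) + (-1) − 2·(0) = 0
  T: −[g]_T + [ξ_1]_T + [σ]_T − 2·[k_r]_T = −(-2) + (-2) + (-2) − 2·(-1) = 0
All base exponents vanish — dimensionless.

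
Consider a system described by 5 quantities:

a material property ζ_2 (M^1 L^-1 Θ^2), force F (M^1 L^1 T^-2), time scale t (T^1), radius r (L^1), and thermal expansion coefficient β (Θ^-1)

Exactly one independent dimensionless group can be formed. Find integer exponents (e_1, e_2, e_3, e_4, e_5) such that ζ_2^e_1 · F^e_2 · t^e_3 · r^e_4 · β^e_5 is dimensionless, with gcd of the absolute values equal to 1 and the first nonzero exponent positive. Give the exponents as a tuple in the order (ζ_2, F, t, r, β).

(1, -1, -2, 2, 2)

M: e_1·(1) + e_2·(1) + e_3·(0) + e_4·(0) + e_5·(0) = 0
L: e_1·(-1) + e_2·(1) + e_3·(0) + e_4·(1) + e_5·(0) = 0
T: e_1·(0) + e_2·(-2) + e_3·(1) + e_4·(0) + e_5·(0) = 0
Θ: e_1·(2) + e_2·(0) + e_3·(0) + e_4·(0) + e_5·(-1) = 0
Solving this homogeneous linear system for the smallest-integer solution (first nonzero entry positive) gives (1, -1, -2, 2, 2).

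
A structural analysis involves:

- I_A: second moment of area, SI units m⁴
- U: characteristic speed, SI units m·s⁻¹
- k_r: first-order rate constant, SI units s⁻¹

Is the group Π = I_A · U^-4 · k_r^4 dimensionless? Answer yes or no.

yes

Sum the exponent of each base dimension across the product:
  L: [I_A]_L − 4·[U]_L + 4·[k_r]_L = (4) − 4·(1) + 4·(0) = 0
  T: [I_A]_T − 4·[U]_T + 4·[k_r]_T = (0) − 4·(-1) + 4·(-1) = 0
All base exponents vanish — dimensionless.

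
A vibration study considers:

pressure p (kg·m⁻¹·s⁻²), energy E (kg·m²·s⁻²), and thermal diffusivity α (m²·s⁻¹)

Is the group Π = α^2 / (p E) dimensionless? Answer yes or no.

Sum the exponent of each base dimension across the product:
  M: −[p]_M − [E]_M + 2·[α]_M = −(1) − (1) + 2·(0) = -2
  L: −[p]_L − [E]_L + 2·[α]_L = −(-1) − (2) + 2·(2) = 3
  T: −[p]_T − [E]_T + 2·[α]_T = −(-2) − (-2) + 2·(-1) = 2
Net dimensions [M⁻² L³ T²] ≠ [1] — not dimensionless.

no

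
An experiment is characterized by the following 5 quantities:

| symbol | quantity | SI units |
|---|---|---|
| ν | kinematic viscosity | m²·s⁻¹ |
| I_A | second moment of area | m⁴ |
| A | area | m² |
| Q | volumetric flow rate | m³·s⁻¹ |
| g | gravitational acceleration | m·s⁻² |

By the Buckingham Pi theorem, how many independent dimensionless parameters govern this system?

3

There are 5 variables and 2 base dimensions (L, T).
The dimension matrix has rank 2.
Independent dimensionless groups: 5 − 2 = 3.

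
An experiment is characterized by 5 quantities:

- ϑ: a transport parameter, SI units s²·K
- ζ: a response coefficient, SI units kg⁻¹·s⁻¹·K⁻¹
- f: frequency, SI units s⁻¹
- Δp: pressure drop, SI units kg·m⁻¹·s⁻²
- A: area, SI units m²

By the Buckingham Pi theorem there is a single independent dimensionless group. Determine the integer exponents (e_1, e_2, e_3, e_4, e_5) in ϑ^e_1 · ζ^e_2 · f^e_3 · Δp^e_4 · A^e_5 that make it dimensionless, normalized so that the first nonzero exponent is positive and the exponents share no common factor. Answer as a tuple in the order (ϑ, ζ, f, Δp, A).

(2, 2, -2, 2, 1)

M: e_1·(0) + e_2·(-1) + e_3·(0) + e_4·(1) + e_5·(0) = 0
L: e_1·(0) + e_2·(0) + e_3·(0) + e_4·(-1) + e_5·(2) = 0
T: e_1·(2) + e_2·(-1) + e_3·(-1) + e_4·(-2) + e_5·(0) = 0
Θ: e_1·(1) + e_2·(-1) + e_3·(0) + e_4·(0) + e_5·(0) = 0
Solving this homogeneous linear system for the smallest-integer solution (first nonzero entry positive) gives (2, 2, -2, 2, 1).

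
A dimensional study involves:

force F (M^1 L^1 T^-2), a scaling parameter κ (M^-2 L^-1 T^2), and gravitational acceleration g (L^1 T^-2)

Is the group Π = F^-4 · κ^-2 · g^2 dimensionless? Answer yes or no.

yes

Sum the exponent of each base dimension across the product:
  M: −4·[F]_M − 2·[κ]_M + 2·[g]_M = −4·(1) − 2·(-2) + 2·(0) = 0
  L: −4·[F]_L − 2·[κ]_L + 2·[g]_L = −4·(1) − 2·(-1) + 2·(1) = 0
  T: −4·[F]_T − 2·[κ]_T + 2·[g]_T = −4·(-2) − 2·(2) + 2·(-2) = 0
All base exponents vanish — dimensionless.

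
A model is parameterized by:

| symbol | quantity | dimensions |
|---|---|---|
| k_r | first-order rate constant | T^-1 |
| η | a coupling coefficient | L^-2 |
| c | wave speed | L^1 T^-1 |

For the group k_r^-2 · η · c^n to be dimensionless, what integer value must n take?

Balance the L exponent: (1)·n from c, plus −2·(0) + (-2) = -2 from the rest, must sum to zero.
n − 2 = 0, so n = 2.

2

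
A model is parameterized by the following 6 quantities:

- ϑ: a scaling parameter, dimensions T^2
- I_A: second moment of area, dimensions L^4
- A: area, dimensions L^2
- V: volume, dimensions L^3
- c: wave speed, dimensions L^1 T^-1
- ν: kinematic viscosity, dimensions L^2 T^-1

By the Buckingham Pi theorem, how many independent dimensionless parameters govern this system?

There are 6 variables and 2 base dimensions (L, T).
The dimension matrix has rank 2.
Independent dimensionless groups: 6 − 2 = 4.

4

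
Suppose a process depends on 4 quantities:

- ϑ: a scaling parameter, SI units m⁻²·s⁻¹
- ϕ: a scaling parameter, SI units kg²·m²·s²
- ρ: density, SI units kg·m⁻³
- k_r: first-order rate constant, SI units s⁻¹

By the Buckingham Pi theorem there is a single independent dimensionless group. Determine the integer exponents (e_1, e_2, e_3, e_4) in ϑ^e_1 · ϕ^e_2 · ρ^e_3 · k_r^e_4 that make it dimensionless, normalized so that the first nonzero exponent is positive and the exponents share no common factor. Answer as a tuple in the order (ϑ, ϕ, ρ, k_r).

(4, 1, -2, -2)

M: e_1·(0) + e_2·(2) + e_3·(1) + e_4·(0) = 0
L: e_1·(-2) + e_2·(2) + e_3·(-3) + e_4·(0) = 0
T: e_1·(-1) + e_2·(2) + e_3·(0) + e_4·(-1) = 0
Solving this homogeneous linear system for the smallest-integer solution (first nonzero entry positive) gives (4, 1, -2, -2).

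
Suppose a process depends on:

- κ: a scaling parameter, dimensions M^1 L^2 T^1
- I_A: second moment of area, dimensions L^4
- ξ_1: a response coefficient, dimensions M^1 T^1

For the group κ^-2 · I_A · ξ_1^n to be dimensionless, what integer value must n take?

Balance the M exponent: (1)·n from ξ_1, plus −2·(1) + (0) = -2 from the rest, must sum to zero.
n − 2 = 0, so n = 2.

2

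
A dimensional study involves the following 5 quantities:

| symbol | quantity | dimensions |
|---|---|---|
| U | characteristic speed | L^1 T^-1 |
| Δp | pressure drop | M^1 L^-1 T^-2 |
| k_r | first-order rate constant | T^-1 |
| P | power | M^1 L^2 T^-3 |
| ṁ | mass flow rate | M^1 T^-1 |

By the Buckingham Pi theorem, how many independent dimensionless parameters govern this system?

There are 5 variables and 3 base dimensions (M, L, T).
The dimension matrix has rank 3.
Independent dimensionless groups: 5 − 3 = 2.

2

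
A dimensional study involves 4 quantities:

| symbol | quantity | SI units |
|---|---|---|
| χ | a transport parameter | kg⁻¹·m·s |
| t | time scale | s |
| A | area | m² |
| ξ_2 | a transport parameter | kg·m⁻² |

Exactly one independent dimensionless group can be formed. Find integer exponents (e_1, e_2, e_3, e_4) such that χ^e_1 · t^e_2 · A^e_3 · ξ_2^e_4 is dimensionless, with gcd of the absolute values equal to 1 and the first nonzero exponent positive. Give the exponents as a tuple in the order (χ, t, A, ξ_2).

(2, -2, 1, 2)

M: e_1·(-1) + e_2·(0) + e_3·(0) + e_4·(1) = 0
L: e_1·(1) + e_2·(0) + e_3·(2) + e_4·(-2) = 0
T: e_1·(1) + e_2·(1) + e_3·(0) + e_4·(0) = 0
Solving this homogeneous linear system for the smallest-integer solution (first nonzero entry positive) gives (2, -2, 1, 2).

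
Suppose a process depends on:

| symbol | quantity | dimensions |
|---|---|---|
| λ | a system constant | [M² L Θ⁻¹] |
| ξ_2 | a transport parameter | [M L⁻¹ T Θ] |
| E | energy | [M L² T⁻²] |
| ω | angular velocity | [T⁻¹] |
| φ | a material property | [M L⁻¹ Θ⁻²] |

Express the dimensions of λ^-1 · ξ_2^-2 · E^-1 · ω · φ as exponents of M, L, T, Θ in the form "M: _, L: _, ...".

M: -4, L: -2, T: -1, Θ: -3

Collect each base-dimension exponent across the product:
  M: −(2) − 2·(1) − (1) + (0) + (1) = -4
  L: −(1) − 2·(-1) − (2) + (0) + (-1) = -2
  T: −(0) − 2·(1) − (-2) + (-1) + (0) = -1
  Θ: −(-1) − 2·(1) − (0) + (0) + (-2) = -3
So the dimensions are [M⁻⁴ L⁻² T⁻¹ Θ⁻³].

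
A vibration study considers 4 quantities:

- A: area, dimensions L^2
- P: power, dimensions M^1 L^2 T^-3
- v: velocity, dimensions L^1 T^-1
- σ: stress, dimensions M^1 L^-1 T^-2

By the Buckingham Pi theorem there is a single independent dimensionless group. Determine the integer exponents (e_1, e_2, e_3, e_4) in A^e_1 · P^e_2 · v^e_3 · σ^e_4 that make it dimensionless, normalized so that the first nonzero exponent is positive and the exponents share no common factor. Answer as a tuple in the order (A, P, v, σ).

(1, -1, 1, 1)

M: e_1·(0) + e_2·(1) + e_3·(0) + e_4·(1) = 0
L: e_1·(2) + e_2·(2) + e_3·(1) + e_4·(-1) = 0
T: e_1·(0) + e_2·(-3) + e_3·(-1) + e_4·(-2) = 0
Solving this homogeneous linear system for the smallest-integer solution (first nonzero entry positive) gives (1, -1, 1, 1).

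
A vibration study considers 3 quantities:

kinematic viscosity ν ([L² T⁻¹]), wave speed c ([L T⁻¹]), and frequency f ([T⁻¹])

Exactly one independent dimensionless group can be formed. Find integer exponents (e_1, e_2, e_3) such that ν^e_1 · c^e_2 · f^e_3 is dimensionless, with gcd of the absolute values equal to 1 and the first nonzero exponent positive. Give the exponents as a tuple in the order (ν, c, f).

(1, -2, 1)

L: e_1·(2) + e_2·(1) + e_3·(0) = 0
T: e_1·(-1) + e_2·(-1) + e_3·(-1) = 0
Solving this homogeneous linear system for the smallest-integer solution (first nonzero entry positive) gives (1, -2, 1).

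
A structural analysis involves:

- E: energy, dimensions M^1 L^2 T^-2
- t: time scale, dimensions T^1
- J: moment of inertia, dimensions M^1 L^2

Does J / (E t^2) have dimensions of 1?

yes

Sum the exponent of each base dimension across the product:
  M: −[E]_M − 2·[t]_M + [J]_M = −(1) − 2·(0) + (1) = 0
  L: −[E]_L − 2·[t]_L + [J]_L = −(2) − 2·(0) + (2) = 0
  T: −[E]_T − 2·[t]_T + [J]_T = −(-2) − 2·(1) + (0) = 0
All base exponents vanish — dimensionless.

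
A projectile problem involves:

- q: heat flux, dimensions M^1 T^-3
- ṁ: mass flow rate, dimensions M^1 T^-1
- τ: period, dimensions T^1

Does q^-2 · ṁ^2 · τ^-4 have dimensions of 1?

yes

Sum the exponent of each base dimension across the product:
  M: −2·[q]_M + 2·[ṁ]_M − 4·[τ]_M = −2·(1) + 2·(1) − 4·(0) = 0
  L: −2·[q]_L + 2·[ṁ]_L − 4·[τ]_L = −2·(0) + 2·(0) − 4·(0) = 0
  T: −2·[q]_T + 2·[ṁ]_T − 4·[τ]_T = −2·(-3) + 2·(-1) − 4·(1) = 0
All base exponents vanish — dimensionless.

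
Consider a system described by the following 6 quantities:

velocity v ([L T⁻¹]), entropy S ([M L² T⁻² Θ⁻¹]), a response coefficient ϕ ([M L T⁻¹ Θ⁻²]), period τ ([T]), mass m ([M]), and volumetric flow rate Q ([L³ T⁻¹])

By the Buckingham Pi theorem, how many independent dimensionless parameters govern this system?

There are 6 variables and 4 base dimensions (M, L, T, Θ).
The dimension matrix has rank 4.
Independent dimensionless groups: 6 − 4 = 2.

2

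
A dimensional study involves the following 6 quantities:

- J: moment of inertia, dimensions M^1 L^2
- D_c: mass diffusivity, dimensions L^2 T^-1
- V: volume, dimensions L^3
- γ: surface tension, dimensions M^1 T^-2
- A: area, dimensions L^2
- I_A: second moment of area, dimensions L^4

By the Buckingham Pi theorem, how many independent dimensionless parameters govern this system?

There are 6 variables and 3 base dimensions (M, L, T).
The dimension matrix has rank 3.
Independent dimensionless groups: 6 − 3 = 3.

3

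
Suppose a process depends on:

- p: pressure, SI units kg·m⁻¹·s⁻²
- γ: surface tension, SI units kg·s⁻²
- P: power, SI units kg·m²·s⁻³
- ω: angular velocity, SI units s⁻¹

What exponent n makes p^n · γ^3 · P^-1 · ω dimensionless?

Balance the M exponent: (1)·n from p, plus 3·(1) − (1) + (0) = 2 from the rest, must sum to zero.
n + 2 = 0, so n = -2.

-2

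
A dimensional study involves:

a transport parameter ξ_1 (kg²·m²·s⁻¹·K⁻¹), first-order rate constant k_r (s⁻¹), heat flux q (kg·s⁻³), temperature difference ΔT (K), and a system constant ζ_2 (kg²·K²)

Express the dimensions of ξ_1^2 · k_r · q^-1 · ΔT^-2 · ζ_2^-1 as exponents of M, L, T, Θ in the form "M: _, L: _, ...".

Collect each base-dimension exponent across the product:
  M: 2·(2) + (0) − (1) − 2·(0) − (2) = 1
  L: 2·(2) + (0) − (0) − 2·(0) − (0) = 4
  T: 2·(-1) + (-1) − (-3) − 2·(0) − (0) = 0
  Θ: 2·(-1) + (0) − (0) − 2·(1) − (2) = -6
So the dimensions are [M L⁴ Θ⁻⁶].

M: 1, L: 4, T: 0, Θ: -6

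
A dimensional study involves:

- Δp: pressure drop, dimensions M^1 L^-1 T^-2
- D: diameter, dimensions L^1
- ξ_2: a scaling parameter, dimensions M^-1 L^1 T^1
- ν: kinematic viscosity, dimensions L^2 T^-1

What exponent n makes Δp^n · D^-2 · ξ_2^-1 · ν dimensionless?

-1

Balance the M exponent: (1)·n from Δp, plus −2·(0) − (-1) + (0) = 1 from the rest, must sum to zero.
n + 1 = 0, so n = -1.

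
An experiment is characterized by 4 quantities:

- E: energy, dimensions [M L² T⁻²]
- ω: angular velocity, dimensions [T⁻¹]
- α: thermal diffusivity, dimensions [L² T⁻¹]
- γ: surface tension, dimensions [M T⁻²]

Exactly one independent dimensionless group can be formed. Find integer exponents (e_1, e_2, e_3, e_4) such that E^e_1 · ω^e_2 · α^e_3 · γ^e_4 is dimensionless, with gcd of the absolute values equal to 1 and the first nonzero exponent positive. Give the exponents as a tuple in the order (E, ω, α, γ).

(1, 1, -1, -1)

M: e_1·(1) + e_2·(0) + e_3·(0) + e_4·(1) = 0
L: e_1·(2) + e_2·(0) + e_3·(2) + e_4·(0) = 0
T: e_1·(-2) + e_2·(-1) + e_3·(-1) + e_4·(-2) = 0
Solving this homogeneous linear system for the smallest-integer solution (first nonzero entry positive) gives (1, 1, -1, -1).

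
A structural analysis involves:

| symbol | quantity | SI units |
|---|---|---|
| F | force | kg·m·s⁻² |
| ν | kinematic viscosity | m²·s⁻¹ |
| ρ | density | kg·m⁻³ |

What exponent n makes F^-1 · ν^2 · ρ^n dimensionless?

Balance the M exponent: (1)·n from ρ, plus −(1) + 2·(0) = -1 from the rest, must sum to zero.
n − 1 = 0, so n = 1.

1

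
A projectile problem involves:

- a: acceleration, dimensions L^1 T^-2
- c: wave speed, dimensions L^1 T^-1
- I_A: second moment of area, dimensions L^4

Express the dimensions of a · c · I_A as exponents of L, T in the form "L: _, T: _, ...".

Collect each base-dimension exponent across the product:
  L: (1) + (1) + (4) = 6
  T: (-2) + (-1) + (0) = -3
So the dimensions are [L⁶ T⁻³].

L: 6, T: -3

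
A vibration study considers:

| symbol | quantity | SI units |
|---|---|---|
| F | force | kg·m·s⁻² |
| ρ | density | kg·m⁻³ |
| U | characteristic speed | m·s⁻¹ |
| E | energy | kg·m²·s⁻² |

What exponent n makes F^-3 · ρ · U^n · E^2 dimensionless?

Balance the L exponent: (1)·n from U, plus −3·(1) + (-3) + 2·(2) = -2 from the rest, must sum to zero.
n − 2 = 0, so n = 2.

2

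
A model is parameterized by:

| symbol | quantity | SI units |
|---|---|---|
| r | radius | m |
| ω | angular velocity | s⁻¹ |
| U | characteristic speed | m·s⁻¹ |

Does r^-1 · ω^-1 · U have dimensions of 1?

Sum the exponent of each base dimension across the product:
  M: −[r]_M − [ω]_M + [U]_M = −(0) − (0) + (0) = 0
  L: −[r]_L − [ω]_L + [U]_L = −(1) − (0) + (1) = 0
  T: −[r]_T − [ω]_T + [U]_T = −(0) − (-1) + (-1) = 0
All base exponents vanish — dimensionless.

yes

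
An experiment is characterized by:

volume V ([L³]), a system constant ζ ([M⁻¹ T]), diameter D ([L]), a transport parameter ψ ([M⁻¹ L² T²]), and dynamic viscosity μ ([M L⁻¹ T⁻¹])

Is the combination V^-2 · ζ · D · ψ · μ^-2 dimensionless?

Sum the exponent of each base dimension across the product:
  M: −2·[V]_M + [ζ]_M + [D]_M + [ψ]_M − 2·[μ]_M = −2·(0) + (-1) + (0) + (-1) − 2·(1) = -4
  L: −2·[V]_L + [ζ]_L + [D]_L + [ψ]_L − 2·[μ]_L = −2·(3) + (0) + (1) + (2) − 2·(-1) = -1
  T: −2·[V]_T + [ζ]_T + [D]_T + [ψ]_T − 2·[μ]_T = −2·(0) + (1) + (0) + (2) − 2·(-1) = 5
Net dimensions [M⁻⁴ L⁻¹ T⁵] ≠ [1] — not dimensionless.

no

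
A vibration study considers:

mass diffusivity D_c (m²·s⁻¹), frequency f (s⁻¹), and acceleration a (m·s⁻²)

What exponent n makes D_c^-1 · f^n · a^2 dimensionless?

Balance the T exponent: (-1)·n from f, plus −(-1) + 2·(-2) = -3 from the rest, must sum to zero.
−n − 3 = 0, so n = -3.

-3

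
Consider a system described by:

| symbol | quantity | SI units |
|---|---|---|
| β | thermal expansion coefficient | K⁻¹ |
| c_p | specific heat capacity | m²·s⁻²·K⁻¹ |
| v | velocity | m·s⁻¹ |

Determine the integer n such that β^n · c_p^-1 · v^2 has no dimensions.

1

Balance the Θ exponent: (-1)·n from β, plus −(-1) + 2·(0) = 1 from the rest, must sum to zero.
−n + 1 = 0, so n = 1.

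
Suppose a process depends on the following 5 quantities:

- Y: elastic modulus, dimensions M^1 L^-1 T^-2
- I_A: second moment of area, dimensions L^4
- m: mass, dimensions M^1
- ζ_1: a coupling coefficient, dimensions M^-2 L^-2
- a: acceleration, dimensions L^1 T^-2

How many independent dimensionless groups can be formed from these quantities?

There are 5 variables and 3 base dimensions (M, L, T).
The dimension matrix has rank 3.
Independent dimensionless groups: 5 − 3 = 2.

2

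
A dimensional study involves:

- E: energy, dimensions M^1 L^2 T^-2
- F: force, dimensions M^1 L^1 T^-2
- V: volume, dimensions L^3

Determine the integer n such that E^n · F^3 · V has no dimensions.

Balance the M exponent: (1)·n from E, plus 3·(1) + (0) = 3 from the rest, must sum to zero.
n + 3 = 0, so n = -3.

-3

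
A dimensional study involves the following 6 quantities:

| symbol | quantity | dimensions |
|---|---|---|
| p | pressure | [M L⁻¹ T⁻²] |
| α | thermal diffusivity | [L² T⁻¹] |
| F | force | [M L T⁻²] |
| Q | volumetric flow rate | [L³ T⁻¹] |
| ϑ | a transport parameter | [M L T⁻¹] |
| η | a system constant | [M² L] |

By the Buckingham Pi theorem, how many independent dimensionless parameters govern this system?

There are 6 variables and 3 base dimensions (M, L, T).
The dimension matrix has rank 3.
Independent dimensionless groups: 6 − 3 = 3.

3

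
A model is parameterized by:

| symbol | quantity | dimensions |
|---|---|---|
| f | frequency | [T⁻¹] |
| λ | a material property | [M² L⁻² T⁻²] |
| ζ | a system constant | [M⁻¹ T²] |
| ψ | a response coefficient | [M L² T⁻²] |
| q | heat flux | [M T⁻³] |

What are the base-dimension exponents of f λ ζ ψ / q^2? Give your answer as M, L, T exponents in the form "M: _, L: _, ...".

Collect each base-dimension exponent across the product:
  M: (0) + (2) + (-1) + (1) − 2·(1) = 0
  L: (0) + (-2) + (0) + (2) − 2·(0) = 0
  T: (-1) + (-2) + (2) + (-2) − 2·(-3) = 3
So the dimensions are [T³].

M: 0, L: 0, T: 3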